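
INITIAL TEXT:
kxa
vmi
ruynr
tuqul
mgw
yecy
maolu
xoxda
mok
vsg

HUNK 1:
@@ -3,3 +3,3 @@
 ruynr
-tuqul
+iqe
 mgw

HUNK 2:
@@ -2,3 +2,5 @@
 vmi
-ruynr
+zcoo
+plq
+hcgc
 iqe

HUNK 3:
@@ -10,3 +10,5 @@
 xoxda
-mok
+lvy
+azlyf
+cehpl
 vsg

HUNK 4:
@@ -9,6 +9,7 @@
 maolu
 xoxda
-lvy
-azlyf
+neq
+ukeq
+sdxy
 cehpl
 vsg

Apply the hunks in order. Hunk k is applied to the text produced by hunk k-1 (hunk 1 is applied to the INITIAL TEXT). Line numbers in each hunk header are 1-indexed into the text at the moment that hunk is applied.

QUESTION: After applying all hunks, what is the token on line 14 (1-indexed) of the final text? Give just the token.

Answer: cehpl

Derivation:
Hunk 1: at line 3 remove [tuqul] add [iqe] -> 10 lines: kxa vmi ruynr iqe mgw yecy maolu xoxda mok vsg
Hunk 2: at line 2 remove [ruynr] add [zcoo,plq,hcgc] -> 12 lines: kxa vmi zcoo plq hcgc iqe mgw yecy maolu xoxda mok vsg
Hunk 3: at line 10 remove [mok] add [lvy,azlyf,cehpl] -> 14 lines: kxa vmi zcoo plq hcgc iqe mgw yecy maolu xoxda lvy azlyf cehpl vsg
Hunk 4: at line 9 remove [lvy,azlyf] add [neq,ukeq,sdxy] -> 15 lines: kxa vmi zcoo plq hcgc iqe mgw yecy maolu xoxda neq ukeq sdxy cehpl vsg
Final line 14: cehpl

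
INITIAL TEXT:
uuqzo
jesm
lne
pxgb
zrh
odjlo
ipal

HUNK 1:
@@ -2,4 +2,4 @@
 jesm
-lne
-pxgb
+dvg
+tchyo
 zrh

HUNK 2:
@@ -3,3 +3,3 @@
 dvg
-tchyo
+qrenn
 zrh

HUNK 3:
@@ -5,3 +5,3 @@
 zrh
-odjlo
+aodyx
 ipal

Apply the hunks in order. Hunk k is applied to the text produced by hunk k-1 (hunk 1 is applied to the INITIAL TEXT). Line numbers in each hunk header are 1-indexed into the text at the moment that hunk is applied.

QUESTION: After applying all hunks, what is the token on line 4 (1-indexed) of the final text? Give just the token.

Hunk 1: at line 2 remove [lne,pxgb] add [dvg,tchyo] -> 7 lines: uuqzo jesm dvg tchyo zrh odjlo ipal
Hunk 2: at line 3 remove [tchyo] add [qrenn] -> 7 lines: uuqzo jesm dvg qrenn zrh odjlo ipal
Hunk 3: at line 5 remove [odjlo] add [aodyx] -> 7 lines: uuqzo jesm dvg qrenn zrh aodyx ipal
Final line 4: qrenn

Answer: qrenn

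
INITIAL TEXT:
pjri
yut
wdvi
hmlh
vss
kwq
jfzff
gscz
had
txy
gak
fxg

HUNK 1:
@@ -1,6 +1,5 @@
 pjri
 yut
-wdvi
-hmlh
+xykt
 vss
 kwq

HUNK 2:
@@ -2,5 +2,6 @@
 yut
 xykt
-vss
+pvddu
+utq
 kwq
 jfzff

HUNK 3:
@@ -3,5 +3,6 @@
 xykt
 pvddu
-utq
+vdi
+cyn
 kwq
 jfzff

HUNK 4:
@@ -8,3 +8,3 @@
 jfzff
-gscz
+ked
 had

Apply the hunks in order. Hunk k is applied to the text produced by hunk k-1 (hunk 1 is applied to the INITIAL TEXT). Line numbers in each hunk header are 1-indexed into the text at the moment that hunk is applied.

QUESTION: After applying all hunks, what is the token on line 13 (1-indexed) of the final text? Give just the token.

Answer: fxg

Derivation:
Hunk 1: at line 1 remove [wdvi,hmlh] add [xykt] -> 11 lines: pjri yut xykt vss kwq jfzff gscz had txy gak fxg
Hunk 2: at line 2 remove [vss] add [pvddu,utq] -> 12 lines: pjri yut xykt pvddu utq kwq jfzff gscz had txy gak fxg
Hunk 3: at line 3 remove [utq] add [vdi,cyn] -> 13 lines: pjri yut xykt pvddu vdi cyn kwq jfzff gscz had txy gak fxg
Hunk 4: at line 8 remove [gscz] add [ked] -> 13 lines: pjri yut xykt pvddu vdi cyn kwq jfzff ked had txy gak fxg
Final line 13: fxg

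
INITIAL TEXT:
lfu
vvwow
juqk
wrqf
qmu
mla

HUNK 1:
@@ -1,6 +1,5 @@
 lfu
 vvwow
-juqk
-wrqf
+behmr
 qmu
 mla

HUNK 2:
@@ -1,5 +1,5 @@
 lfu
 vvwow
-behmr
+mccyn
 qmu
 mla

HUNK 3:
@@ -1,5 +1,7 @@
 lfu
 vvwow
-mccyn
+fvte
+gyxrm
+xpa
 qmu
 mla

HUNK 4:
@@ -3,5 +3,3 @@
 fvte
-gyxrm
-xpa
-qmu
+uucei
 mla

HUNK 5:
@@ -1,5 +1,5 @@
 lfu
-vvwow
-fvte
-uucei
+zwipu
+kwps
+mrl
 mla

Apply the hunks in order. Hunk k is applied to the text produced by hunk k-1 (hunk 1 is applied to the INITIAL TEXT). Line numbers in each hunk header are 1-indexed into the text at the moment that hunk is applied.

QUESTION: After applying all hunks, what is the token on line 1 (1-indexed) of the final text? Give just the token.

Answer: lfu

Derivation:
Hunk 1: at line 1 remove [juqk,wrqf] add [behmr] -> 5 lines: lfu vvwow behmr qmu mla
Hunk 2: at line 1 remove [behmr] add [mccyn] -> 5 lines: lfu vvwow mccyn qmu mla
Hunk 3: at line 1 remove [mccyn] add [fvte,gyxrm,xpa] -> 7 lines: lfu vvwow fvte gyxrm xpa qmu mla
Hunk 4: at line 3 remove [gyxrm,xpa,qmu] add [uucei] -> 5 lines: lfu vvwow fvte uucei mla
Hunk 5: at line 1 remove [vvwow,fvte,uucei] add [zwipu,kwps,mrl] -> 5 lines: lfu zwipu kwps mrl mla
Final line 1: lfu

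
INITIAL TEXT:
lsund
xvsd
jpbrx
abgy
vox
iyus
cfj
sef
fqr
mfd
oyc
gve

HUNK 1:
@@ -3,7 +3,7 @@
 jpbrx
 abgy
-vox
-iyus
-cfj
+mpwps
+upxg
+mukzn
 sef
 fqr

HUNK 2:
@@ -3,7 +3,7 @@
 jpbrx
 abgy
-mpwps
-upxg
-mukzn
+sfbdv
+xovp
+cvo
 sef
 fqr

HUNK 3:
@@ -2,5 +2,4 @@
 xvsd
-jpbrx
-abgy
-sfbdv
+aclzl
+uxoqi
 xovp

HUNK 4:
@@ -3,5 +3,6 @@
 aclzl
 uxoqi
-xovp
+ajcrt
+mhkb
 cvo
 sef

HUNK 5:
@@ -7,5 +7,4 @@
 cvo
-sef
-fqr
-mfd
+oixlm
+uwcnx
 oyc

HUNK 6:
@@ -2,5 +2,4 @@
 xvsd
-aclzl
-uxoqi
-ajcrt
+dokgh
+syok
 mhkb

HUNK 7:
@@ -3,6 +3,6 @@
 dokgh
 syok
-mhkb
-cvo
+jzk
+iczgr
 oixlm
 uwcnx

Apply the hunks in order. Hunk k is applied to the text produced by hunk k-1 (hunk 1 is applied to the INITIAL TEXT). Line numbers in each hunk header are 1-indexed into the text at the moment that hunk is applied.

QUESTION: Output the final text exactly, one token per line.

Answer: lsund
xvsd
dokgh
syok
jzk
iczgr
oixlm
uwcnx
oyc
gve

Derivation:
Hunk 1: at line 3 remove [vox,iyus,cfj] add [mpwps,upxg,mukzn] -> 12 lines: lsund xvsd jpbrx abgy mpwps upxg mukzn sef fqr mfd oyc gve
Hunk 2: at line 3 remove [mpwps,upxg,mukzn] add [sfbdv,xovp,cvo] -> 12 lines: lsund xvsd jpbrx abgy sfbdv xovp cvo sef fqr mfd oyc gve
Hunk 3: at line 2 remove [jpbrx,abgy,sfbdv] add [aclzl,uxoqi] -> 11 lines: lsund xvsd aclzl uxoqi xovp cvo sef fqr mfd oyc gve
Hunk 4: at line 3 remove [xovp] add [ajcrt,mhkb] -> 12 lines: lsund xvsd aclzl uxoqi ajcrt mhkb cvo sef fqr mfd oyc gve
Hunk 5: at line 7 remove [sef,fqr,mfd] add [oixlm,uwcnx] -> 11 lines: lsund xvsd aclzl uxoqi ajcrt mhkb cvo oixlm uwcnx oyc gve
Hunk 6: at line 2 remove [aclzl,uxoqi,ajcrt] add [dokgh,syok] -> 10 lines: lsund xvsd dokgh syok mhkb cvo oixlm uwcnx oyc gve
Hunk 7: at line 3 remove [mhkb,cvo] add [jzk,iczgr] -> 10 lines: lsund xvsd dokgh syok jzk iczgr oixlm uwcnx oyc gve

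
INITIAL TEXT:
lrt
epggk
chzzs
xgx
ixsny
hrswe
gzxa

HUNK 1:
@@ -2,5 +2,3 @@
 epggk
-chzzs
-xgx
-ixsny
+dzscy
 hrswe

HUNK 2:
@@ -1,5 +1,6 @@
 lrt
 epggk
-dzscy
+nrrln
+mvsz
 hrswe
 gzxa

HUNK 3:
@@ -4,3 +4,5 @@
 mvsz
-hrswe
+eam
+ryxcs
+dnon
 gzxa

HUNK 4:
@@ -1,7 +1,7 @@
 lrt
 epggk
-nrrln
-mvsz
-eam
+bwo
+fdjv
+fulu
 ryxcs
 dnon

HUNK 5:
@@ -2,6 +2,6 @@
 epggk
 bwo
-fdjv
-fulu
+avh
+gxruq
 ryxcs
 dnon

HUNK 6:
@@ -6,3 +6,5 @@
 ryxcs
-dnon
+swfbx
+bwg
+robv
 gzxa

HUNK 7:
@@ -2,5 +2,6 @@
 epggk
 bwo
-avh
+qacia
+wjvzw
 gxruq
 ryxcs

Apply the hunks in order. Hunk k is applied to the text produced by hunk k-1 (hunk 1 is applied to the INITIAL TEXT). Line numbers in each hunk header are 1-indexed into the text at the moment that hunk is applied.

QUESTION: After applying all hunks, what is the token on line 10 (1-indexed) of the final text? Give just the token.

Hunk 1: at line 2 remove [chzzs,xgx,ixsny] add [dzscy] -> 5 lines: lrt epggk dzscy hrswe gzxa
Hunk 2: at line 1 remove [dzscy] add [nrrln,mvsz] -> 6 lines: lrt epggk nrrln mvsz hrswe gzxa
Hunk 3: at line 4 remove [hrswe] add [eam,ryxcs,dnon] -> 8 lines: lrt epggk nrrln mvsz eam ryxcs dnon gzxa
Hunk 4: at line 1 remove [nrrln,mvsz,eam] add [bwo,fdjv,fulu] -> 8 lines: lrt epggk bwo fdjv fulu ryxcs dnon gzxa
Hunk 5: at line 2 remove [fdjv,fulu] add [avh,gxruq] -> 8 lines: lrt epggk bwo avh gxruq ryxcs dnon gzxa
Hunk 6: at line 6 remove [dnon] add [swfbx,bwg,robv] -> 10 lines: lrt epggk bwo avh gxruq ryxcs swfbx bwg robv gzxa
Hunk 7: at line 2 remove [avh] add [qacia,wjvzw] -> 11 lines: lrt epggk bwo qacia wjvzw gxruq ryxcs swfbx bwg robv gzxa
Final line 10: robv

Answer: robv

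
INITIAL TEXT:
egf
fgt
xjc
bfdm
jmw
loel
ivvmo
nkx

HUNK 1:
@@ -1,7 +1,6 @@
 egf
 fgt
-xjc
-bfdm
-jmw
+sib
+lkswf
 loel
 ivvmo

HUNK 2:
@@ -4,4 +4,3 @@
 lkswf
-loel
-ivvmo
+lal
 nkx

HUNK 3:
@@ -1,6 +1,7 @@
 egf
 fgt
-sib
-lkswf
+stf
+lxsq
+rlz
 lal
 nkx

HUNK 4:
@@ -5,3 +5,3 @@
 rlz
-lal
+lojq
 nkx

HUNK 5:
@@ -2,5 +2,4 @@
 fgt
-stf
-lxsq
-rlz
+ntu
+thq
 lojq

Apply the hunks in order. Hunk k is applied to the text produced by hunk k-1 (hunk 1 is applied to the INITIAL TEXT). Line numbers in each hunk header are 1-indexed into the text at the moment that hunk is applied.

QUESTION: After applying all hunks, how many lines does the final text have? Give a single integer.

Answer: 6

Derivation:
Hunk 1: at line 1 remove [xjc,bfdm,jmw] add [sib,lkswf] -> 7 lines: egf fgt sib lkswf loel ivvmo nkx
Hunk 2: at line 4 remove [loel,ivvmo] add [lal] -> 6 lines: egf fgt sib lkswf lal nkx
Hunk 3: at line 1 remove [sib,lkswf] add [stf,lxsq,rlz] -> 7 lines: egf fgt stf lxsq rlz lal nkx
Hunk 4: at line 5 remove [lal] add [lojq] -> 7 lines: egf fgt stf lxsq rlz lojq nkx
Hunk 5: at line 2 remove [stf,lxsq,rlz] add [ntu,thq] -> 6 lines: egf fgt ntu thq lojq nkx
Final line count: 6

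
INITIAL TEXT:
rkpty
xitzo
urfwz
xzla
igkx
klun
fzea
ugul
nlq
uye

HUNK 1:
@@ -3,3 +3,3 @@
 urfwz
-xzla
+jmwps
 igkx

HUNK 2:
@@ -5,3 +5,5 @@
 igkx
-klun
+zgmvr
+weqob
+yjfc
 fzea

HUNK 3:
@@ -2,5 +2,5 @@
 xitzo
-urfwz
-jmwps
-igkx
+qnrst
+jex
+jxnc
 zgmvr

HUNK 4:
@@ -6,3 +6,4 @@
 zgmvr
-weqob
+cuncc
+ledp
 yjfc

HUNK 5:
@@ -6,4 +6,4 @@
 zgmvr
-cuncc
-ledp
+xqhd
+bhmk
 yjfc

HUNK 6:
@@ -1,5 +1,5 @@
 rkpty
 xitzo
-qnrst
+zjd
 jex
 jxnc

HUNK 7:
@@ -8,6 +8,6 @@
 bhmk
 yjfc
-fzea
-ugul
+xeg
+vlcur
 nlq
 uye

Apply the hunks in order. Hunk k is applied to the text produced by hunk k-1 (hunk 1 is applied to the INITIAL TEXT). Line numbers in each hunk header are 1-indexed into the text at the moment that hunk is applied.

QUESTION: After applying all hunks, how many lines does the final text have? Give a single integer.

Hunk 1: at line 3 remove [xzla] add [jmwps] -> 10 lines: rkpty xitzo urfwz jmwps igkx klun fzea ugul nlq uye
Hunk 2: at line 5 remove [klun] add [zgmvr,weqob,yjfc] -> 12 lines: rkpty xitzo urfwz jmwps igkx zgmvr weqob yjfc fzea ugul nlq uye
Hunk 3: at line 2 remove [urfwz,jmwps,igkx] add [qnrst,jex,jxnc] -> 12 lines: rkpty xitzo qnrst jex jxnc zgmvr weqob yjfc fzea ugul nlq uye
Hunk 4: at line 6 remove [weqob] add [cuncc,ledp] -> 13 lines: rkpty xitzo qnrst jex jxnc zgmvr cuncc ledp yjfc fzea ugul nlq uye
Hunk 5: at line 6 remove [cuncc,ledp] add [xqhd,bhmk] -> 13 lines: rkpty xitzo qnrst jex jxnc zgmvr xqhd bhmk yjfc fzea ugul nlq uye
Hunk 6: at line 1 remove [qnrst] add [zjd] -> 13 lines: rkpty xitzo zjd jex jxnc zgmvr xqhd bhmk yjfc fzea ugul nlq uye
Hunk 7: at line 8 remove [fzea,ugul] add [xeg,vlcur] -> 13 lines: rkpty xitzo zjd jex jxnc zgmvr xqhd bhmk yjfc xeg vlcur nlq uye
Final line count: 13

Answer: 13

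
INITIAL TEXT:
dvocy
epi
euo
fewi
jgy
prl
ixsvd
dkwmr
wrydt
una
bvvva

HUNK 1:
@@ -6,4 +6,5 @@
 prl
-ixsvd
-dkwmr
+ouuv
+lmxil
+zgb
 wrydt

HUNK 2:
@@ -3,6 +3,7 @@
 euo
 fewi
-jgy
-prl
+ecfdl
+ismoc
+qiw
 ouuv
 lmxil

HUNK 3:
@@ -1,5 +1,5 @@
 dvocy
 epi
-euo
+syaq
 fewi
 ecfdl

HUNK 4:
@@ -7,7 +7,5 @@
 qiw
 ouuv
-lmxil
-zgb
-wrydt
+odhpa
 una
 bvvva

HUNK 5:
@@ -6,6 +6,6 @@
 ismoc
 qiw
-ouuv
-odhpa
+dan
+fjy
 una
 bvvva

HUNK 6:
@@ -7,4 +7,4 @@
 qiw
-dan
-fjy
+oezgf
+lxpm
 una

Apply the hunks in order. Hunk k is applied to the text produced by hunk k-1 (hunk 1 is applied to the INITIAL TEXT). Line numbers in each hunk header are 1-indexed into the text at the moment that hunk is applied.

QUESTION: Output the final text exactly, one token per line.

Hunk 1: at line 6 remove [ixsvd,dkwmr] add [ouuv,lmxil,zgb] -> 12 lines: dvocy epi euo fewi jgy prl ouuv lmxil zgb wrydt una bvvva
Hunk 2: at line 3 remove [jgy,prl] add [ecfdl,ismoc,qiw] -> 13 lines: dvocy epi euo fewi ecfdl ismoc qiw ouuv lmxil zgb wrydt una bvvva
Hunk 3: at line 1 remove [euo] add [syaq] -> 13 lines: dvocy epi syaq fewi ecfdl ismoc qiw ouuv lmxil zgb wrydt una bvvva
Hunk 4: at line 7 remove [lmxil,zgb,wrydt] add [odhpa] -> 11 lines: dvocy epi syaq fewi ecfdl ismoc qiw ouuv odhpa una bvvva
Hunk 5: at line 6 remove [ouuv,odhpa] add [dan,fjy] -> 11 lines: dvocy epi syaq fewi ecfdl ismoc qiw dan fjy una bvvva
Hunk 6: at line 7 remove [dan,fjy] add [oezgf,lxpm] -> 11 lines: dvocy epi syaq fewi ecfdl ismoc qiw oezgf lxpm una bvvva

Answer: dvocy
epi
syaq
fewi
ecfdl
ismoc
qiw
oezgf
lxpm
una
bvvva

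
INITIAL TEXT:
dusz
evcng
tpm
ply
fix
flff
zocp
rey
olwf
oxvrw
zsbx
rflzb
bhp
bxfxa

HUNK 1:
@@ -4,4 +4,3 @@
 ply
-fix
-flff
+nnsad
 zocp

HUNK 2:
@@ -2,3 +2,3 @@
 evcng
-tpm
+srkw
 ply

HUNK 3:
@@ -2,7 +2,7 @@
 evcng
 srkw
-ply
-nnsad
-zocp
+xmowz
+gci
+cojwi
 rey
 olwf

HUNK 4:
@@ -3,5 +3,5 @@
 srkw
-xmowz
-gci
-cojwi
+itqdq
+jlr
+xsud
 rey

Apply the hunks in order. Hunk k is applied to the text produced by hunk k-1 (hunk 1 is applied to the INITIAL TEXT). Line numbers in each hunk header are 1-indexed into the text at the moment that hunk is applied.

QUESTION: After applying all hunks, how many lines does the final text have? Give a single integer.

Answer: 13

Derivation:
Hunk 1: at line 4 remove [fix,flff] add [nnsad] -> 13 lines: dusz evcng tpm ply nnsad zocp rey olwf oxvrw zsbx rflzb bhp bxfxa
Hunk 2: at line 2 remove [tpm] add [srkw] -> 13 lines: dusz evcng srkw ply nnsad zocp rey olwf oxvrw zsbx rflzb bhp bxfxa
Hunk 3: at line 2 remove [ply,nnsad,zocp] add [xmowz,gci,cojwi] -> 13 lines: dusz evcng srkw xmowz gci cojwi rey olwf oxvrw zsbx rflzb bhp bxfxa
Hunk 4: at line 3 remove [xmowz,gci,cojwi] add [itqdq,jlr,xsud] -> 13 lines: dusz evcng srkw itqdq jlr xsud rey olwf oxvrw zsbx rflzb bhp bxfxa
Final line count: 13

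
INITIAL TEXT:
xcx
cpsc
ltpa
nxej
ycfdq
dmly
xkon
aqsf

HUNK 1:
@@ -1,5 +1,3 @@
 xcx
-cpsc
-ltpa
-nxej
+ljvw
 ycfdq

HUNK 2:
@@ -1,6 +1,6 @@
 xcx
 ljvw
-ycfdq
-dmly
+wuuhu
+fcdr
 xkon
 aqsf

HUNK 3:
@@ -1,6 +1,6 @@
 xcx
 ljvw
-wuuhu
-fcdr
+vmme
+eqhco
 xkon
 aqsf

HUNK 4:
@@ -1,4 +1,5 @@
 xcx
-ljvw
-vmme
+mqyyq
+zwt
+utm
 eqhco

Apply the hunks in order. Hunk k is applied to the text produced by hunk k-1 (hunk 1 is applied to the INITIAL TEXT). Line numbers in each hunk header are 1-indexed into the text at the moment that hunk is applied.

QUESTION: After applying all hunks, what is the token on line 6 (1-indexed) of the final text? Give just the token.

Answer: xkon

Derivation:
Hunk 1: at line 1 remove [cpsc,ltpa,nxej] add [ljvw] -> 6 lines: xcx ljvw ycfdq dmly xkon aqsf
Hunk 2: at line 1 remove [ycfdq,dmly] add [wuuhu,fcdr] -> 6 lines: xcx ljvw wuuhu fcdr xkon aqsf
Hunk 3: at line 1 remove [wuuhu,fcdr] add [vmme,eqhco] -> 6 lines: xcx ljvw vmme eqhco xkon aqsf
Hunk 4: at line 1 remove [ljvw,vmme] add [mqyyq,zwt,utm] -> 7 lines: xcx mqyyq zwt utm eqhco xkon aqsf
Final line 6: xkon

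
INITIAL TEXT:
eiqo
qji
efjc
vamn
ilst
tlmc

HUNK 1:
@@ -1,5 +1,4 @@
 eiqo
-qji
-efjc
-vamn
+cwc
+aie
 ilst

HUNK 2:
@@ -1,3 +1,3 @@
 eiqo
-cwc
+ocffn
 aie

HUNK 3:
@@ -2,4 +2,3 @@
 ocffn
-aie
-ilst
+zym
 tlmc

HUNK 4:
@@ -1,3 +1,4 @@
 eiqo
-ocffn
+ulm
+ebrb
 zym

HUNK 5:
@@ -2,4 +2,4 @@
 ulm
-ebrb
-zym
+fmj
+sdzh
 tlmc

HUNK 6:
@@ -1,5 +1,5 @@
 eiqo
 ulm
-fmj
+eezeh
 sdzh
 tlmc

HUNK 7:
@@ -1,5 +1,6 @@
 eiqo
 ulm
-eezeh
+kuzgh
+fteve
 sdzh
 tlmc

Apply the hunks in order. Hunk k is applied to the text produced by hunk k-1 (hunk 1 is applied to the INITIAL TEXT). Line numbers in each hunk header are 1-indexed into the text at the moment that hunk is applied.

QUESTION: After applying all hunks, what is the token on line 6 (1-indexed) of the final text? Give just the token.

Answer: tlmc

Derivation:
Hunk 1: at line 1 remove [qji,efjc,vamn] add [cwc,aie] -> 5 lines: eiqo cwc aie ilst tlmc
Hunk 2: at line 1 remove [cwc] add [ocffn] -> 5 lines: eiqo ocffn aie ilst tlmc
Hunk 3: at line 2 remove [aie,ilst] add [zym] -> 4 lines: eiqo ocffn zym tlmc
Hunk 4: at line 1 remove [ocffn] add [ulm,ebrb] -> 5 lines: eiqo ulm ebrb zym tlmc
Hunk 5: at line 2 remove [ebrb,zym] add [fmj,sdzh] -> 5 lines: eiqo ulm fmj sdzh tlmc
Hunk 6: at line 1 remove [fmj] add [eezeh] -> 5 lines: eiqo ulm eezeh sdzh tlmc
Hunk 7: at line 1 remove [eezeh] add [kuzgh,fteve] -> 6 lines: eiqo ulm kuzgh fteve sdzh tlmc
Final line 6: tlmc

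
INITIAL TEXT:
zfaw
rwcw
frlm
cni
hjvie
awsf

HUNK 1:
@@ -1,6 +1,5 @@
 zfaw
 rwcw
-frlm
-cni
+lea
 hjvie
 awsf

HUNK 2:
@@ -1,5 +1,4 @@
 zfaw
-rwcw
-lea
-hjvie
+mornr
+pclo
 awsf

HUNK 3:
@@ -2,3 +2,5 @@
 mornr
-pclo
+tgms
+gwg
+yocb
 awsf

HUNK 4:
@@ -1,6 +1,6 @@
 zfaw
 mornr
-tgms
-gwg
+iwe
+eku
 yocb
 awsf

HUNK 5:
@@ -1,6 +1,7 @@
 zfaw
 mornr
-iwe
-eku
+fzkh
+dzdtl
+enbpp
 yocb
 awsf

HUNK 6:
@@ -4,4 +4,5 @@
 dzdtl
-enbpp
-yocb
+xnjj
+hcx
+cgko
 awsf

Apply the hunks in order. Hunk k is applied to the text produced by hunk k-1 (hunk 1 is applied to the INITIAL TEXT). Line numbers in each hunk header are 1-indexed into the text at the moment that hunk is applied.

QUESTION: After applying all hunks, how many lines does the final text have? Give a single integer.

Hunk 1: at line 1 remove [frlm,cni] add [lea] -> 5 lines: zfaw rwcw lea hjvie awsf
Hunk 2: at line 1 remove [rwcw,lea,hjvie] add [mornr,pclo] -> 4 lines: zfaw mornr pclo awsf
Hunk 3: at line 2 remove [pclo] add [tgms,gwg,yocb] -> 6 lines: zfaw mornr tgms gwg yocb awsf
Hunk 4: at line 1 remove [tgms,gwg] add [iwe,eku] -> 6 lines: zfaw mornr iwe eku yocb awsf
Hunk 5: at line 1 remove [iwe,eku] add [fzkh,dzdtl,enbpp] -> 7 lines: zfaw mornr fzkh dzdtl enbpp yocb awsf
Hunk 6: at line 4 remove [enbpp,yocb] add [xnjj,hcx,cgko] -> 8 lines: zfaw mornr fzkh dzdtl xnjj hcx cgko awsf
Final line count: 8

Answer: 8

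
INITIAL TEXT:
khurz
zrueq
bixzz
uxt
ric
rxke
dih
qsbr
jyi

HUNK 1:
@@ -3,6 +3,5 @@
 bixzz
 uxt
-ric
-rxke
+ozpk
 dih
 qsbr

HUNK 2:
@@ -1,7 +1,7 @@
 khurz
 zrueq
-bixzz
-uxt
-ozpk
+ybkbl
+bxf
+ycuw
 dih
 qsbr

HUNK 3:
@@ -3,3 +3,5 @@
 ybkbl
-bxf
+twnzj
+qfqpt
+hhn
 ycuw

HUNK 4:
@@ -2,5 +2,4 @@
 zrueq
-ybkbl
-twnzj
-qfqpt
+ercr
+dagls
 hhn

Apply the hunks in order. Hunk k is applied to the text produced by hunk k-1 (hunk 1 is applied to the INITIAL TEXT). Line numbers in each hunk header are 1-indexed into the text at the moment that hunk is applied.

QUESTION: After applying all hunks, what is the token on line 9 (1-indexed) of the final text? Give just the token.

Hunk 1: at line 3 remove [ric,rxke] add [ozpk] -> 8 lines: khurz zrueq bixzz uxt ozpk dih qsbr jyi
Hunk 2: at line 1 remove [bixzz,uxt,ozpk] add [ybkbl,bxf,ycuw] -> 8 lines: khurz zrueq ybkbl bxf ycuw dih qsbr jyi
Hunk 3: at line 3 remove [bxf] add [twnzj,qfqpt,hhn] -> 10 lines: khurz zrueq ybkbl twnzj qfqpt hhn ycuw dih qsbr jyi
Hunk 4: at line 2 remove [ybkbl,twnzj,qfqpt] add [ercr,dagls] -> 9 lines: khurz zrueq ercr dagls hhn ycuw dih qsbr jyi
Final line 9: jyi

Answer: jyi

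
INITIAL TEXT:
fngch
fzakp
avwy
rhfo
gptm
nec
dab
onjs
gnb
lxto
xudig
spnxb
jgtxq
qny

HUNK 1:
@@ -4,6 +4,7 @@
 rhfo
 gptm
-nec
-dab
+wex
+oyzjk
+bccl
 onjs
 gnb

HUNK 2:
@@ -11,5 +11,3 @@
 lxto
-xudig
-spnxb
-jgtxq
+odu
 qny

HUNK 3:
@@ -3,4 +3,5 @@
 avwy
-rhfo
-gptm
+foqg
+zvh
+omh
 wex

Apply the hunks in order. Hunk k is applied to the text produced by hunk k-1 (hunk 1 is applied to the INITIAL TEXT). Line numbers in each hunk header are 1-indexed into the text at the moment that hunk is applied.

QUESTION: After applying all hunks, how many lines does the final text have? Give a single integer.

Hunk 1: at line 4 remove [nec,dab] add [wex,oyzjk,bccl] -> 15 lines: fngch fzakp avwy rhfo gptm wex oyzjk bccl onjs gnb lxto xudig spnxb jgtxq qny
Hunk 2: at line 11 remove [xudig,spnxb,jgtxq] add [odu] -> 13 lines: fngch fzakp avwy rhfo gptm wex oyzjk bccl onjs gnb lxto odu qny
Hunk 3: at line 3 remove [rhfo,gptm] add [foqg,zvh,omh] -> 14 lines: fngch fzakp avwy foqg zvh omh wex oyzjk bccl onjs gnb lxto odu qny
Final line count: 14

Answer: 14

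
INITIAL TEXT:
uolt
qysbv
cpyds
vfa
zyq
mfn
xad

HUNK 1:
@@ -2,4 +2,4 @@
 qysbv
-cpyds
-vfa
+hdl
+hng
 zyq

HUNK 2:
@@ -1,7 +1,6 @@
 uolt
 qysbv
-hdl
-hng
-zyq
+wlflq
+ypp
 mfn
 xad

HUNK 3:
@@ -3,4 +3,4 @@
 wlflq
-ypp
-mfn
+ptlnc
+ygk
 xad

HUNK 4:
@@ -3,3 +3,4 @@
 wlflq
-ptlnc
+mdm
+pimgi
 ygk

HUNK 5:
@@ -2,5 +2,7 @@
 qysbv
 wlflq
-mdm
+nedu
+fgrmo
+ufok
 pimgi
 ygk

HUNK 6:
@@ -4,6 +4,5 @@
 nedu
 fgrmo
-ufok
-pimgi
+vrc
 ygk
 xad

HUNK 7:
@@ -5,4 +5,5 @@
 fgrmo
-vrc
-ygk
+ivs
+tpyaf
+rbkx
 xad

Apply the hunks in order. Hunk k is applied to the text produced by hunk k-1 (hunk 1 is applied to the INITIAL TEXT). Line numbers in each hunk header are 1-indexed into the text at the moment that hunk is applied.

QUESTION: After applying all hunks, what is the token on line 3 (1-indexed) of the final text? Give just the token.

Answer: wlflq

Derivation:
Hunk 1: at line 2 remove [cpyds,vfa] add [hdl,hng] -> 7 lines: uolt qysbv hdl hng zyq mfn xad
Hunk 2: at line 1 remove [hdl,hng,zyq] add [wlflq,ypp] -> 6 lines: uolt qysbv wlflq ypp mfn xad
Hunk 3: at line 3 remove [ypp,mfn] add [ptlnc,ygk] -> 6 lines: uolt qysbv wlflq ptlnc ygk xad
Hunk 4: at line 3 remove [ptlnc] add [mdm,pimgi] -> 7 lines: uolt qysbv wlflq mdm pimgi ygk xad
Hunk 5: at line 2 remove [mdm] add [nedu,fgrmo,ufok] -> 9 lines: uolt qysbv wlflq nedu fgrmo ufok pimgi ygk xad
Hunk 6: at line 4 remove [ufok,pimgi] add [vrc] -> 8 lines: uolt qysbv wlflq nedu fgrmo vrc ygk xad
Hunk 7: at line 5 remove [vrc,ygk] add [ivs,tpyaf,rbkx] -> 9 lines: uolt qysbv wlflq nedu fgrmo ivs tpyaf rbkx xad
Final line 3: wlflq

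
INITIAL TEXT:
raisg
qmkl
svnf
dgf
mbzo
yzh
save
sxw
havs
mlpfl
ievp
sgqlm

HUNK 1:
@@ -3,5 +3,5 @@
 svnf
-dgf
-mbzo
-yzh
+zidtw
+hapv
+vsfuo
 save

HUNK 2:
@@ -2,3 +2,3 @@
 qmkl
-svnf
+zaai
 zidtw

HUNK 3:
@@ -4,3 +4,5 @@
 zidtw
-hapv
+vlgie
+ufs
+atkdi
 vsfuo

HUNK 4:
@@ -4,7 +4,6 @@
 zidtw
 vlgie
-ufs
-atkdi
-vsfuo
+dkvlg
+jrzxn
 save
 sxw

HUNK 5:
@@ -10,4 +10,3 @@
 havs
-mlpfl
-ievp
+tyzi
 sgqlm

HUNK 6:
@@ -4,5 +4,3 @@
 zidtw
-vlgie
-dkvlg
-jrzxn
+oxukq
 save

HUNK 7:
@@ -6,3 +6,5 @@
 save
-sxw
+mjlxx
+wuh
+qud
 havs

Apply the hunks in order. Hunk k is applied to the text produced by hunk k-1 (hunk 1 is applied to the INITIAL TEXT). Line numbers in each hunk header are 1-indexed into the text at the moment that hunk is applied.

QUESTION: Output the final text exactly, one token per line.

Answer: raisg
qmkl
zaai
zidtw
oxukq
save
mjlxx
wuh
qud
havs
tyzi
sgqlm

Derivation:
Hunk 1: at line 3 remove [dgf,mbzo,yzh] add [zidtw,hapv,vsfuo] -> 12 lines: raisg qmkl svnf zidtw hapv vsfuo save sxw havs mlpfl ievp sgqlm
Hunk 2: at line 2 remove [svnf] add [zaai] -> 12 lines: raisg qmkl zaai zidtw hapv vsfuo save sxw havs mlpfl ievp sgqlm
Hunk 3: at line 4 remove [hapv] add [vlgie,ufs,atkdi] -> 14 lines: raisg qmkl zaai zidtw vlgie ufs atkdi vsfuo save sxw havs mlpfl ievp sgqlm
Hunk 4: at line 4 remove [ufs,atkdi,vsfuo] add [dkvlg,jrzxn] -> 13 lines: raisg qmkl zaai zidtw vlgie dkvlg jrzxn save sxw havs mlpfl ievp sgqlm
Hunk 5: at line 10 remove [mlpfl,ievp] add [tyzi] -> 12 lines: raisg qmkl zaai zidtw vlgie dkvlg jrzxn save sxw havs tyzi sgqlm
Hunk 6: at line 4 remove [vlgie,dkvlg,jrzxn] add [oxukq] -> 10 lines: raisg qmkl zaai zidtw oxukq save sxw havs tyzi sgqlm
Hunk 7: at line 6 remove [sxw] add [mjlxx,wuh,qud] -> 12 lines: raisg qmkl zaai zidtw oxukq save mjlxx wuh qud havs tyzi sgqlm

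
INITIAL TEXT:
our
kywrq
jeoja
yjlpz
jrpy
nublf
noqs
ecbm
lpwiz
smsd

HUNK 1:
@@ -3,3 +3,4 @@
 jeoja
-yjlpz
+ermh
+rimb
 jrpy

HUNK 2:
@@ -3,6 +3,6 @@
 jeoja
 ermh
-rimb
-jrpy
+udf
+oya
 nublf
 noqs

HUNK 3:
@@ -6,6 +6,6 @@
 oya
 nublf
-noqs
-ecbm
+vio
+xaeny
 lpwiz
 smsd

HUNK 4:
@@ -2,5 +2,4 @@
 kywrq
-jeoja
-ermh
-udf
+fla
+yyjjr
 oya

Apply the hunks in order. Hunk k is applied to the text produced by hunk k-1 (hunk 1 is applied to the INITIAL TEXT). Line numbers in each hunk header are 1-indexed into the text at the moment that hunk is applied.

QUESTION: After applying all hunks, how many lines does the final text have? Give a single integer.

Answer: 10

Derivation:
Hunk 1: at line 3 remove [yjlpz] add [ermh,rimb] -> 11 lines: our kywrq jeoja ermh rimb jrpy nublf noqs ecbm lpwiz smsd
Hunk 2: at line 3 remove [rimb,jrpy] add [udf,oya] -> 11 lines: our kywrq jeoja ermh udf oya nublf noqs ecbm lpwiz smsd
Hunk 3: at line 6 remove [noqs,ecbm] add [vio,xaeny] -> 11 lines: our kywrq jeoja ermh udf oya nublf vio xaeny lpwiz smsd
Hunk 4: at line 2 remove [jeoja,ermh,udf] add [fla,yyjjr] -> 10 lines: our kywrq fla yyjjr oya nublf vio xaeny lpwiz smsd
Final line count: 10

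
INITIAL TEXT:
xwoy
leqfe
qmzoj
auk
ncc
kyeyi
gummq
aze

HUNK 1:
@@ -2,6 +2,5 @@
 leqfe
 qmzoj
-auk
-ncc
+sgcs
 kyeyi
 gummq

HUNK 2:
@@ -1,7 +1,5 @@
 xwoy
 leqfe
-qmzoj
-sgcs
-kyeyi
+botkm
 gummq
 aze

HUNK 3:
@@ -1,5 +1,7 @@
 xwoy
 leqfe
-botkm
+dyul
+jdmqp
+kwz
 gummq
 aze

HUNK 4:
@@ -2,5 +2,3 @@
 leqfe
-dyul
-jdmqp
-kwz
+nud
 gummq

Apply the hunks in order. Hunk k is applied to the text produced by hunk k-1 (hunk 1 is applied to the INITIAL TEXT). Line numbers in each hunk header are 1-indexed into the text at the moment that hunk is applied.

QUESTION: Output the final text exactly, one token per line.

Hunk 1: at line 2 remove [auk,ncc] add [sgcs] -> 7 lines: xwoy leqfe qmzoj sgcs kyeyi gummq aze
Hunk 2: at line 1 remove [qmzoj,sgcs,kyeyi] add [botkm] -> 5 lines: xwoy leqfe botkm gummq aze
Hunk 3: at line 1 remove [botkm] add [dyul,jdmqp,kwz] -> 7 lines: xwoy leqfe dyul jdmqp kwz gummq aze
Hunk 4: at line 2 remove [dyul,jdmqp,kwz] add [nud] -> 5 lines: xwoy leqfe nud gummq aze

Answer: xwoy
leqfe
nud
gummq
aze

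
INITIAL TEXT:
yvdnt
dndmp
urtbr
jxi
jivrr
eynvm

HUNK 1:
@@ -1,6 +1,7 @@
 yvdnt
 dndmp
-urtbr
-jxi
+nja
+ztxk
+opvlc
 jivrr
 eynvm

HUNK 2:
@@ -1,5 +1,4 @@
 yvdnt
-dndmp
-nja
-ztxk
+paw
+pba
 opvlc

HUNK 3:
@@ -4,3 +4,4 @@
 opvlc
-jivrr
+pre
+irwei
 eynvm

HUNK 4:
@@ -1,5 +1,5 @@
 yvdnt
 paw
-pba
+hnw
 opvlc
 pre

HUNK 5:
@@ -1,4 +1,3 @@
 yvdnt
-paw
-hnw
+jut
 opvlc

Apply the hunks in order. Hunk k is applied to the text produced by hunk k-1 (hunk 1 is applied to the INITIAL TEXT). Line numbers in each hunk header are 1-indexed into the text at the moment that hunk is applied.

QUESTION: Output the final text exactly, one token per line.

Hunk 1: at line 1 remove [urtbr,jxi] add [nja,ztxk,opvlc] -> 7 lines: yvdnt dndmp nja ztxk opvlc jivrr eynvm
Hunk 2: at line 1 remove [dndmp,nja,ztxk] add [paw,pba] -> 6 lines: yvdnt paw pba opvlc jivrr eynvm
Hunk 3: at line 4 remove [jivrr] add [pre,irwei] -> 7 lines: yvdnt paw pba opvlc pre irwei eynvm
Hunk 4: at line 1 remove [pba] add [hnw] -> 7 lines: yvdnt paw hnw opvlc pre irwei eynvm
Hunk 5: at line 1 remove [paw,hnw] add [jut] -> 6 lines: yvdnt jut opvlc pre irwei eynvm

Answer: yvdnt
jut
opvlc
pre
irwei
eynvm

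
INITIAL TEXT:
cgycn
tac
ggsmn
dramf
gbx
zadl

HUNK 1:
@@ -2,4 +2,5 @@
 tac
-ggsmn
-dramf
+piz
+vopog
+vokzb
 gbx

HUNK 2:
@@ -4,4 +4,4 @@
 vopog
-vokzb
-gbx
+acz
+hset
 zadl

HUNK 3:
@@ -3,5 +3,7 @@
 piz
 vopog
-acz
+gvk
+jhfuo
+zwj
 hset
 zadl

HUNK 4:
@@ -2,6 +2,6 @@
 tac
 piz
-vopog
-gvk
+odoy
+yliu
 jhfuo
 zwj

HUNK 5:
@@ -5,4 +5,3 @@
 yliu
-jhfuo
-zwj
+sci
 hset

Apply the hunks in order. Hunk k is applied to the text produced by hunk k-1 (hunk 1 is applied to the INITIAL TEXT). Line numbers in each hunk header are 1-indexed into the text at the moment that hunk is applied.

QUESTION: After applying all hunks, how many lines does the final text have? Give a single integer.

Answer: 8

Derivation:
Hunk 1: at line 2 remove [ggsmn,dramf] add [piz,vopog,vokzb] -> 7 lines: cgycn tac piz vopog vokzb gbx zadl
Hunk 2: at line 4 remove [vokzb,gbx] add [acz,hset] -> 7 lines: cgycn tac piz vopog acz hset zadl
Hunk 3: at line 3 remove [acz] add [gvk,jhfuo,zwj] -> 9 lines: cgycn tac piz vopog gvk jhfuo zwj hset zadl
Hunk 4: at line 2 remove [vopog,gvk] add [odoy,yliu] -> 9 lines: cgycn tac piz odoy yliu jhfuo zwj hset zadl
Hunk 5: at line 5 remove [jhfuo,zwj] add [sci] -> 8 lines: cgycn tac piz odoy yliu sci hset zadl
Final line count: 8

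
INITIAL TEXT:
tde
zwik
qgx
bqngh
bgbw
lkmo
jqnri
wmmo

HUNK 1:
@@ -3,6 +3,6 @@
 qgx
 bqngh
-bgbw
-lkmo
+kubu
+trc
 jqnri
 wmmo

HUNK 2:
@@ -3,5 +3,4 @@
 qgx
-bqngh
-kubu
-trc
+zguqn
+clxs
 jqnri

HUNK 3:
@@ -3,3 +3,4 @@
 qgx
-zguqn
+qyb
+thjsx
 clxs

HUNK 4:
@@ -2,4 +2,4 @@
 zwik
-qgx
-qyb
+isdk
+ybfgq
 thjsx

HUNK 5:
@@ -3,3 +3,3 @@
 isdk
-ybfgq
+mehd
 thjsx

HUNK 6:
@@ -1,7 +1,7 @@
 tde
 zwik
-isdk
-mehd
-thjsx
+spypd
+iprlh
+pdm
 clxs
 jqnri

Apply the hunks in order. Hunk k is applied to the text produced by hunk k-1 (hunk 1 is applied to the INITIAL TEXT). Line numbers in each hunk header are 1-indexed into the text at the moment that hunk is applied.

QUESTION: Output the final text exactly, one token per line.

Answer: tde
zwik
spypd
iprlh
pdm
clxs
jqnri
wmmo

Derivation:
Hunk 1: at line 3 remove [bgbw,lkmo] add [kubu,trc] -> 8 lines: tde zwik qgx bqngh kubu trc jqnri wmmo
Hunk 2: at line 3 remove [bqngh,kubu,trc] add [zguqn,clxs] -> 7 lines: tde zwik qgx zguqn clxs jqnri wmmo
Hunk 3: at line 3 remove [zguqn] add [qyb,thjsx] -> 8 lines: tde zwik qgx qyb thjsx clxs jqnri wmmo
Hunk 4: at line 2 remove [qgx,qyb] add [isdk,ybfgq] -> 8 lines: tde zwik isdk ybfgq thjsx clxs jqnri wmmo
Hunk 5: at line 3 remove [ybfgq] add [mehd] -> 8 lines: tde zwik isdk mehd thjsx clxs jqnri wmmo
Hunk 6: at line 1 remove [isdk,mehd,thjsx] add [spypd,iprlh,pdm] -> 8 lines: tde zwik spypd iprlh pdm clxs jqnri wmmo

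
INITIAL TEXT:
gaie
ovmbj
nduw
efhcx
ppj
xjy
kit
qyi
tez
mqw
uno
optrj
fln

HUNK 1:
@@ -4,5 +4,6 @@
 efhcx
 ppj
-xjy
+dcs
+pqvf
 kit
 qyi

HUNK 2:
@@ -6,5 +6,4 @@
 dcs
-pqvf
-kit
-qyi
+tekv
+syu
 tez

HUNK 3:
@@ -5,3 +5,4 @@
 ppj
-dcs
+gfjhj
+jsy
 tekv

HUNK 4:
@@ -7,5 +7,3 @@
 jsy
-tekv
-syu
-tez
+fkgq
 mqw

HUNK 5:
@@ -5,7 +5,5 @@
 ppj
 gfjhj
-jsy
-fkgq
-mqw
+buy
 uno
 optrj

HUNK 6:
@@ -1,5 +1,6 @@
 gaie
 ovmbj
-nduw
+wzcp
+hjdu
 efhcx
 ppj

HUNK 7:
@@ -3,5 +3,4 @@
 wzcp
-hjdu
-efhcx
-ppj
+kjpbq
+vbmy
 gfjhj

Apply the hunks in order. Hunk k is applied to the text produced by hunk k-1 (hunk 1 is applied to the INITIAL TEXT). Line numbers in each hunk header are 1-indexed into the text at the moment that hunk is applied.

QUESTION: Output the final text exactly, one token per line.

Answer: gaie
ovmbj
wzcp
kjpbq
vbmy
gfjhj
buy
uno
optrj
fln

Derivation:
Hunk 1: at line 4 remove [xjy] add [dcs,pqvf] -> 14 lines: gaie ovmbj nduw efhcx ppj dcs pqvf kit qyi tez mqw uno optrj fln
Hunk 2: at line 6 remove [pqvf,kit,qyi] add [tekv,syu] -> 13 lines: gaie ovmbj nduw efhcx ppj dcs tekv syu tez mqw uno optrj fln
Hunk 3: at line 5 remove [dcs] add [gfjhj,jsy] -> 14 lines: gaie ovmbj nduw efhcx ppj gfjhj jsy tekv syu tez mqw uno optrj fln
Hunk 4: at line 7 remove [tekv,syu,tez] add [fkgq] -> 12 lines: gaie ovmbj nduw efhcx ppj gfjhj jsy fkgq mqw uno optrj fln
Hunk 5: at line 5 remove [jsy,fkgq,mqw] add [buy] -> 10 lines: gaie ovmbj nduw efhcx ppj gfjhj buy uno optrj fln
Hunk 6: at line 1 remove [nduw] add [wzcp,hjdu] -> 11 lines: gaie ovmbj wzcp hjdu efhcx ppj gfjhj buy uno optrj fln
Hunk 7: at line 3 remove [hjdu,efhcx,ppj] add [kjpbq,vbmy] -> 10 lines: gaie ovmbj wzcp kjpbq vbmy gfjhj buy uno optrj fln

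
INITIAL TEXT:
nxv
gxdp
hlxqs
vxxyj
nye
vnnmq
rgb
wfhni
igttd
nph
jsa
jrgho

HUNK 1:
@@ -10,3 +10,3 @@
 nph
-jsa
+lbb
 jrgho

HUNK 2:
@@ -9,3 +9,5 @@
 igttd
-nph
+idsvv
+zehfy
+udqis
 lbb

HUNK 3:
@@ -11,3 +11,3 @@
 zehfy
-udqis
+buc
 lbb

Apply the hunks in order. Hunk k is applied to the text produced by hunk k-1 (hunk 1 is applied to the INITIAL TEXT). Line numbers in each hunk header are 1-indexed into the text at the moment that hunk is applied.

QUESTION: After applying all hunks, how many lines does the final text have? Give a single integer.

Answer: 14

Derivation:
Hunk 1: at line 10 remove [jsa] add [lbb] -> 12 lines: nxv gxdp hlxqs vxxyj nye vnnmq rgb wfhni igttd nph lbb jrgho
Hunk 2: at line 9 remove [nph] add [idsvv,zehfy,udqis] -> 14 lines: nxv gxdp hlxqs vxxyj nye vnnmq rgb wfhni igttd idsvv zehfy udqis lbb jrgho
Hunk 3: at line 11 remove [udqis] add [buc] -> 14 lines: nxv gxdp hlxqs vxxyj nye vnnmq rgb wfhni igttd idsvv zehfy buc lbb jrgho
Final line count: 14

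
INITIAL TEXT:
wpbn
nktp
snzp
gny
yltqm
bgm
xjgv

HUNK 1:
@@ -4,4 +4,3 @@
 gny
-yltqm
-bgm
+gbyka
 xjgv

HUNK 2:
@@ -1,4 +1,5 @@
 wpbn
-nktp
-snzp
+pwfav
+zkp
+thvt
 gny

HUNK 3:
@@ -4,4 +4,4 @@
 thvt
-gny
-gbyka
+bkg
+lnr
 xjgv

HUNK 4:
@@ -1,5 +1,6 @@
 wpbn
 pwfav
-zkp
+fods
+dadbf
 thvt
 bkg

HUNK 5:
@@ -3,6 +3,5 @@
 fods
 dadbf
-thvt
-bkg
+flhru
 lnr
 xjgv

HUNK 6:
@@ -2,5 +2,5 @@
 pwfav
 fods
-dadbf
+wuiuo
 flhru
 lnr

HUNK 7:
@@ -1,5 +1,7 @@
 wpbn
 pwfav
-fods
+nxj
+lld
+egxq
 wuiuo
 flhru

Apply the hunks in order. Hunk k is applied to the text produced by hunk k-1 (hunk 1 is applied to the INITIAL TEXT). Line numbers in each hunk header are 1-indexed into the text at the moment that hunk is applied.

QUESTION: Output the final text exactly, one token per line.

Answer: wpbn
pwfav
nxj
lld
egxq
wuiuo
flhru
lnr
xjgv

Derivation:
Hunk 1: at line 4 remove [yltqm,bgm] add [gbyka] -> 6 lines: wpbn nktp snzp gny gbyka xjgv
Hunk 2: at line 1 remove [nktp,snzp] add [pwfav,zkp,thvt] -> 7 lines: wpbn pwfav zkp thvt gny gbyka xjgv
Hunk 3: at line 4 remove [gny,gbyka] add [bkg,lnr] -> 7 lines: wpbn pwfav zkp thvt bkg lnr xjgv
Hunk 4: at line 1 remove [zkp] add [fods,dadbf] -> 8 lines: wpbn pwfav fods dadbf thvt bkg lnr xjgv
Hunk 5: at line 3 remove [thvt,bkg] add [flhru] -> 7 lines: wpbn pwfav fods dadbf flhru lnr xjgv
Hunk 6: at line 2 remove [dadbf] add [wuiuo] -> 7 lines: wpbn pwfav fods wuiuo flhru lnr xjgv
Hunk 7: at line 1 remove [fods] add [nxj,lld,egxq] -> 9 lines: wpbn pwfav nxj lld egxq wuiuo flhru lnr xjgv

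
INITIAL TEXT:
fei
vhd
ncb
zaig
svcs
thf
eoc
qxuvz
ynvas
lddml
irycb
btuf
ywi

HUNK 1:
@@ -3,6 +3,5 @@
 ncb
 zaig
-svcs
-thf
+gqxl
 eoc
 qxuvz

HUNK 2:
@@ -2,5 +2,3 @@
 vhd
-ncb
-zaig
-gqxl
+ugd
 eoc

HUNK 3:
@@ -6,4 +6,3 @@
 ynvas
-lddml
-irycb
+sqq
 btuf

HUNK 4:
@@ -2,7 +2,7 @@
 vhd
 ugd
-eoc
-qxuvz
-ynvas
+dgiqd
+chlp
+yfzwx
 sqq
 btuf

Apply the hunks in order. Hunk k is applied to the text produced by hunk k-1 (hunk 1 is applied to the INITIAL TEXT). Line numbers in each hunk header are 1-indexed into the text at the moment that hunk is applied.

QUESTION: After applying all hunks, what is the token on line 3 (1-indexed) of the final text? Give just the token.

Answer: ugd

Derivation:
Hunk 1: at line 3 remove [svcs,thf] add [gqxl] -> 12 lines: fei vhd ncb zaig gqxl eoc qxuvz ynvas lddml irycb btuf ywi
Hunk 2: at line 2 remove [ncb,zaig,gqxl] add [ugd] -> 10 lines: fei vhd ugd eoc qxuvz ynvas lddml irycb btuf ywi
Hunk 3: at line 6 remove [lddml,irycb] add [sqq] -> 9 lines: fei vhd ugd eoc qxuvz ynvas sqq btuf ywi
Hunk 4: at line 2 remove [eoc,qxuvz,ynvas] add [dgiqd,chlp,yfzwx] -> 9 lines: fei vhd ugd dgiqd chlp yfzwx sqq btuf ywi
Final line 3: ugd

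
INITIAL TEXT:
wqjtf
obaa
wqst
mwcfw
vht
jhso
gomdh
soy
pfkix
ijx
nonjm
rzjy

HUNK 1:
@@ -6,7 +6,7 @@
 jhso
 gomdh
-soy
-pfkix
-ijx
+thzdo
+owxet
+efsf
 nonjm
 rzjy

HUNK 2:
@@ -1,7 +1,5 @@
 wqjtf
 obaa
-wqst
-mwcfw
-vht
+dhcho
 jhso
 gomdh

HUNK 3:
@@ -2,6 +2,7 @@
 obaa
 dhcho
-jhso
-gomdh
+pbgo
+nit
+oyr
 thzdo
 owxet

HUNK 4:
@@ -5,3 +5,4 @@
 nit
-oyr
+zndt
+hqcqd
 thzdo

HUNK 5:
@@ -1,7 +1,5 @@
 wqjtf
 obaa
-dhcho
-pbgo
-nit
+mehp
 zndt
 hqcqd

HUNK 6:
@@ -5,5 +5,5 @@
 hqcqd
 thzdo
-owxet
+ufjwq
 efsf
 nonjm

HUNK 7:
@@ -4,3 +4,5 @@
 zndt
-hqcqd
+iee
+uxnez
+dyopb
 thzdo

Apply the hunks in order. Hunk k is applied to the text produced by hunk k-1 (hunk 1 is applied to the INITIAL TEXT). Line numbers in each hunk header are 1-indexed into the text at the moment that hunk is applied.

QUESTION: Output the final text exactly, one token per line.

Hunk 1: at line 6 remove [soy,pfkix,ijx] add [thzdo,owxet,efsf] -> 12 lines: wqjtf obaa wqst mwcfw vht jhso gomdh thzdo owxet efsf nonjm rzjy
Hunk 2: at line 1 remove [wqst,mwcfw,vht] add [dhcho] -> 10 lines: wqjtf obaa dhcho jhso gomdh thzdo owxet efsf nonjm rzjy
Hunk 3: at line 2 remove [jhso,gomdh] add [pbgo,nit,oyr] -> 11 lines: wqjtf obaa dhcho pbgo nit oyr thzdo owxet efsf nonjm rzjy
Hunk 4: at line 5 remove [oyr] add [zndt,hqcqd] -> 12 lines: wqjtf obaa dhcho pbgo nit zndt hqcqd thzdo owxet efsf nonjm rzjy
Hunk 5: at line 1 remove [dhcho,pbgo,nit] add [mehp] -> 10 lines: wqjtf obaa mehp zndt hqcqd thzdo owxet efsf nonjm rzjy
Hunk 6: at line 5 remove [owxet] add [ufjwq] -> 10 lines: wqjtf obaa mehp zndt hqcqd thzdo ufjwq efsf nonjm rzjy
Hunk 7: at line 4 remove [hqcqd] add [iee,uxnez,dyopb] -> 12 lines: wqjtf obaa mehp zndt iee uxnez dyopb thzdo ufjwq efsf nonjm rzjy

Answer: wqjtf
obaa
mehp
zndt
iee
uxnez
dyopb
thzdo
ufjwq
efsf
nonjm
rzjy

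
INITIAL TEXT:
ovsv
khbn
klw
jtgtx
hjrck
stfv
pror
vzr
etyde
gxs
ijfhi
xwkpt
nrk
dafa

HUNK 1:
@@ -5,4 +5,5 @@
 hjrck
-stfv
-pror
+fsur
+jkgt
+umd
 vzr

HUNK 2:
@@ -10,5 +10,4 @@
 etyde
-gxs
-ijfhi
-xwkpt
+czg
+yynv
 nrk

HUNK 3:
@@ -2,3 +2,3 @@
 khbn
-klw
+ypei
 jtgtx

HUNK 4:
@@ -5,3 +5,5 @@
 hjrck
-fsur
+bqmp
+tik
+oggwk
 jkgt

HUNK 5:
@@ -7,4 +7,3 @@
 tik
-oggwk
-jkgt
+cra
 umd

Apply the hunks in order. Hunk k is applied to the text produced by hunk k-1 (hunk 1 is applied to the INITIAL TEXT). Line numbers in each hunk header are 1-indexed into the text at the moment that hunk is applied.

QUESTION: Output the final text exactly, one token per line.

Answer: ovsv
khbn
ypei
jtgtx
hjrck
bqmp
tik
cra
umd
vzr
etyde
czg
yynv
nrk
dafa

Derivation:
Hunk 1: at line 5 remove [stfv,pror] add [fsur,jkgt,umd] -> 15 lines: ovsv khbn klw jtgtx hjrck fsur jkgt umd vzr etyde gxs ijfhi xwkpt nrk dafa
Hunk 2: at line 10 remove [gxs,ijfhi,xwkpt] add [czg,yynv] -> 14 lines: ovsv khbn klw jtgtx hjrck fsur jkgt umd vzr etyde czg yynv nrk dafa
Hunk 3: at line 2 remove [klw] add [ypei] -> 14 lines: ovsv khbn ypei jtgtx hjrck fsur jkgt umd vzr etyde czg yynv nrk dafa
Hunk 4: at line 5 remove [fsur] add [bqmp,tik,oggwk] -> 16 lines: ovsv khbn ypei jtgtx hjrck bqmp tik oggwk jkgt umd vzr etyde czg yynv nrk dafa
Hunk 5: at line 7 remove [oggwk,jkgt] add [cra] -> 15 lines: ovsv khbn ypei jtgtx hjrck bqmp tik cra umd vzr etyde czg yynv nrk dafa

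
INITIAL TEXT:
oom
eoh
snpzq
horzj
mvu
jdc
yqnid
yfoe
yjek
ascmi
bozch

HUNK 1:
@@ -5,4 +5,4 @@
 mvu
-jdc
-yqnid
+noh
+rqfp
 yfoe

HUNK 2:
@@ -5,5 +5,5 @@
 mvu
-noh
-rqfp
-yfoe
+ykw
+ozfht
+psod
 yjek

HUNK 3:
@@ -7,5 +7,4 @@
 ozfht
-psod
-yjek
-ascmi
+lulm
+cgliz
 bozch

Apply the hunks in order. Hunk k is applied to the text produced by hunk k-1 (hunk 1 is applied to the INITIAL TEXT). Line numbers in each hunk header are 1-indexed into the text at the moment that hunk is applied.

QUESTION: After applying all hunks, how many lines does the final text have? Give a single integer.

Answer: 10

Derivation:
Hunk 1: at line 5 remove [jdc,yqnid] add [noh,rqfp] -> 11 lines: oom eoh snpzq horzj mvu noh rqfp yfoe yjek ascmi bozch
Hunk 2: at line 5 remove [noh,rqfp,yfoe] add [ykw,ozfht,psod] -> 11 lines: oom eoh snpzq horzj mvu ykw ozfht psod yjek ascmi bozch
Hunk 3: at line 7 remove [psod,yjek,ascmi] add [lulm,cgliz] -> 10 lines: oom eoh snpzq horzj mvu ykw ozfht lulm cgliz bozch
Final line count: 10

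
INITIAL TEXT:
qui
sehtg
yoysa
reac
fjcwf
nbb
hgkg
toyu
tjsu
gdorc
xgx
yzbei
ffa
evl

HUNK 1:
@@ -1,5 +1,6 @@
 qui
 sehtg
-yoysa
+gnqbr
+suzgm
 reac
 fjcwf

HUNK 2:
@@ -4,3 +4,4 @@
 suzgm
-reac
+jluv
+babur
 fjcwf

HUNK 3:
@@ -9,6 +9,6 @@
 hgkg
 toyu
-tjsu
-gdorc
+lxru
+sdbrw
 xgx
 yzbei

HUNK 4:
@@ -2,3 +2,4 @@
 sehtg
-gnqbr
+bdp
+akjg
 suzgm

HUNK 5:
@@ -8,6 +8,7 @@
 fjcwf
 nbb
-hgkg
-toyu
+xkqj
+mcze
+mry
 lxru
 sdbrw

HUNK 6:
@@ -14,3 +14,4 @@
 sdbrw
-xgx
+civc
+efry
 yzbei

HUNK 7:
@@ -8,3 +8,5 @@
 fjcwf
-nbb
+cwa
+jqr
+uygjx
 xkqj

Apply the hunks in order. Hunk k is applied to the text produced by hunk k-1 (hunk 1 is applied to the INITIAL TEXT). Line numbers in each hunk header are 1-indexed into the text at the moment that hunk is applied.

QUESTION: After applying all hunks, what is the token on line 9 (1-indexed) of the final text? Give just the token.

Answer: cwa

Derivation:
Hunk 1: at line 1 remove [yoysa] add [gnqbr,suzgm] -> 15 lines: qui sehtg gnqbr suzgm reac fjcwf nbb hgkg toyu tjsu gdorc xgx yzbei ffa evl
Hunk 2: at line 4 remove [reac] add [jluv,babur] -> 16 lines: qui sehtg gnqbr suzgm jluv babur fjcwf nbb hgkg toyu tjsu gdorc xgx yzbei ffa evl
Hunk 3: at line 9 remove [tjsu,gdorc] add [lxru,sdbrw] -> 16 lines: qui sehtg gnqbr suzgm jluv babur fjcwf nbb hgkg toyu lxru sdbrw xgx yzbei ffa evl
Hunk 4: at line 2 remove [gnqbr] add [bdp,akjg] -> 17 lines: qui sehtg bdp akjg suzgm jluv babur fjcwf nbb hgkg toyu lxru sdbrw xgx yzbei ffa evl
Hunk 5: at line 8 remove [hgkg,toyu] add [xkqj,mcze,mry] -> 18 lines: qui sehtg bdp akjg suzgm jluv babur fjcwf nbb xkqj mcze mry lxru sdbrw xgx yzbei ffa evl
Hunk 6: at line 14 remove [xgx] add [civc,efry] -> 19 lines: qui sehtg bdp akjg suzgm jluv babur fjcwf nbb xkqj mcze mry lxru sdbrw civc efry yzbei ffa evl
Hunk 7: at line 8 remove [nbb] add [cwa,jqr,uygjx] -> 21 lines: qui sehtg bdp akjg suzgm jluv babur fjcwf cwa jqr uygjx xkqj mcze mry lxru sdbrw civc efry yzbei ffa evl
Final line 9: cwa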